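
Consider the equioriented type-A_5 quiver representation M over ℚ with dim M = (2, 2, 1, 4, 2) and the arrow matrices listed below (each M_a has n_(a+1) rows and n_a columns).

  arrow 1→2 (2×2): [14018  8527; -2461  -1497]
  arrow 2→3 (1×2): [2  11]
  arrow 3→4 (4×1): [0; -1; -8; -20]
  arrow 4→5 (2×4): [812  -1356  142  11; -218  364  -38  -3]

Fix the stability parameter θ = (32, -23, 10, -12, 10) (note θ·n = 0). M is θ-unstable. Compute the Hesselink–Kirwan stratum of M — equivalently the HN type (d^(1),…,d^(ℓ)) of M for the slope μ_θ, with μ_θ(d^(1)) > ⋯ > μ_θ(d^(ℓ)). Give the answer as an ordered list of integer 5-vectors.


Via rank(M_{q-1}∘⋯∘M_p): M ≅ I[1,2], I[1,4], I[4,4], I[4,5]^2.
μ_θ-semistable layers: μ^(1)=10; μ^(2)=9/2; μ^(3)=7/4; μ^(4)=-12

((0, 0, 0, 0, 2); (1, 1, 0, 0, 0); (1, 1, 1, 1, 0); (0, 0, 0, 3, 0))


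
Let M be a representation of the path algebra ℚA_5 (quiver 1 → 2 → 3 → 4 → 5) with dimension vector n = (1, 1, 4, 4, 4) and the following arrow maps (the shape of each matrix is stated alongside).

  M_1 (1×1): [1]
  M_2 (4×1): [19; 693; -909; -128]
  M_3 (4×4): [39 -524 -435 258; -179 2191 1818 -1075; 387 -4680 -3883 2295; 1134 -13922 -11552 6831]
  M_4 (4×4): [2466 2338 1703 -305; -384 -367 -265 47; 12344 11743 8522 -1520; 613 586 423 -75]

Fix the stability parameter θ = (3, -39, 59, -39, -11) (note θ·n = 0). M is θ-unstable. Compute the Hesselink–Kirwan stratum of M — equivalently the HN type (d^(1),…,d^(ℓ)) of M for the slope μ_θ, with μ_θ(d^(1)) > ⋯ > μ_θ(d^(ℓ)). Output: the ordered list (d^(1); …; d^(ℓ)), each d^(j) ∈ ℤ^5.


Barcode: M ≅ I[1,3], I[3,5]^3, I[4,5]. HN layers by μ_θ (5 steps, strictly decreasing):
  μ^(1)=59; μ^(2)=3; μ^(3)=-11; μ^(4)=-18; μ^(5)=-39

((0, 0, 1, 0, 0); (0, 0, 3, 3, 3); (0, 0, 0, 0, 1); (1, 1, 0, 0, 0); (0, 0, 0, 1, 0))


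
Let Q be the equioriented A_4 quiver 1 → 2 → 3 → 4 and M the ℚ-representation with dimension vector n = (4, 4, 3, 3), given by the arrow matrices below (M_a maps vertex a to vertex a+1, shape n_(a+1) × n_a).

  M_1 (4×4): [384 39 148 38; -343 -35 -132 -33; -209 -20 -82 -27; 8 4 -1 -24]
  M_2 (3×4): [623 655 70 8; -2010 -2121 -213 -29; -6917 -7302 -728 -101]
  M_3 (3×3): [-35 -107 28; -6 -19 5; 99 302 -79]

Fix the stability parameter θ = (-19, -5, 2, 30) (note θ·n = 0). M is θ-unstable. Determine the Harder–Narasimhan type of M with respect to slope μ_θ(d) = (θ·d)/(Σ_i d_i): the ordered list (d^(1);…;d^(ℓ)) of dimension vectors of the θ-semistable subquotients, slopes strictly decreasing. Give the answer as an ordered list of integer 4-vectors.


Barcode: M ≅ I[1,2], I[1,3], I[1,4]^2, I[4,4]. HN layers by μ_θ (4 steps, strictly decreasing):
  μ^(1)=30; μ^(2)=2; μ^(3)=-5; μ^(4)=-19

((0, 0, 0, 3); (0, 0, 3, 0); (0, 4, 0, 0); (4, 0, 0, 0))


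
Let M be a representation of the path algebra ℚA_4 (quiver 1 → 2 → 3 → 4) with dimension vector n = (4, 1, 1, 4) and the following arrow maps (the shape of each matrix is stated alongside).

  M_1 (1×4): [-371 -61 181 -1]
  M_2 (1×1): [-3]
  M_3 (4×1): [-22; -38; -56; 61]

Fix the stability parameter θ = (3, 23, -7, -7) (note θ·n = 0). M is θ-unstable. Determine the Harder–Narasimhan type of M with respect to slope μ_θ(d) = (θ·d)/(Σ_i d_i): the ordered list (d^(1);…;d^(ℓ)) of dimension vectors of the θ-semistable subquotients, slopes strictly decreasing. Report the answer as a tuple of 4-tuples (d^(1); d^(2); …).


Barcode: M ≅ I[1,1]^3, I[1,4], I[4,4]^3. HN layers by μ_θ (2 steps, strictly decreasing):
  μ^(1)=3; μ^(2)=-7

((4, 1, 1, 1); (0, 0, 0, 3))


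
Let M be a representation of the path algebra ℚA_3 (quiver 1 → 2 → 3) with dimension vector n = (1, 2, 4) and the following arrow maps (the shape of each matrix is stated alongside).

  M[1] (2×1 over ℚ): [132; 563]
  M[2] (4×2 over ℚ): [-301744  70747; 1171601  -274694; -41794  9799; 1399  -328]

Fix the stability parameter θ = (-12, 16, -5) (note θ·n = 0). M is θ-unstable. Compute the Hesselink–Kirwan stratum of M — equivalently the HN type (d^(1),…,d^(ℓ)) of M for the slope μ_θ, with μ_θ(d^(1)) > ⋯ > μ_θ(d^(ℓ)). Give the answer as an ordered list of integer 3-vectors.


Interval decomposition of M: I[1,3], I[2,3], I[3,3]^2.
HN type (ℓ=3): μ^(1)=11/2; μ^(2)=-5; μ^(3)=-12

((0, 2, 2); (0, 0, 2); (1, 0, 0))


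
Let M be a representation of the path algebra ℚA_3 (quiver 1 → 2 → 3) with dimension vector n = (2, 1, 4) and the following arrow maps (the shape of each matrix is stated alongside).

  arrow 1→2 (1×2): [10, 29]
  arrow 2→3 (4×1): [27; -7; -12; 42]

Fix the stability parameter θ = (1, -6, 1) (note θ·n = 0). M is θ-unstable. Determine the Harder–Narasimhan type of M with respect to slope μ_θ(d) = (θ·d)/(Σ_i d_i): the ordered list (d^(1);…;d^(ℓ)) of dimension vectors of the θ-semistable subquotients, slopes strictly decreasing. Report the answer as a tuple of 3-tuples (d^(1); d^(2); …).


Interval decomposition of M: I[1,1], I[1,3], I[3,3]^3.
HN type (ℓ=2): μ^(1)=1; μ^(2)=-5/2

((1, 0, 4); (1, 1, 0))


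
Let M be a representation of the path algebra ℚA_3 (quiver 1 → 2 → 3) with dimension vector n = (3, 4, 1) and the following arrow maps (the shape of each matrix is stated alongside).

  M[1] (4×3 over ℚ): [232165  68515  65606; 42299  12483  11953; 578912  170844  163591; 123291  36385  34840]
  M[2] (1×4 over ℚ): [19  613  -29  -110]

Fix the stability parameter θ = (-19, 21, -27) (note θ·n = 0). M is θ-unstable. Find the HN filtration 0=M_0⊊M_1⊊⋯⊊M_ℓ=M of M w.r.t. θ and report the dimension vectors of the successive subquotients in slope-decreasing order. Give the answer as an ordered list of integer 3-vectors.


Interval decomposition of M: I[1,2]^2, I[1,3], I[2,2].
HN type (ℓ=3): μ^(1)=21; μ^(2)=-3; μ^(3)=-19

((0, 3, 0); (0, 1, 1); (3, 0, 0))


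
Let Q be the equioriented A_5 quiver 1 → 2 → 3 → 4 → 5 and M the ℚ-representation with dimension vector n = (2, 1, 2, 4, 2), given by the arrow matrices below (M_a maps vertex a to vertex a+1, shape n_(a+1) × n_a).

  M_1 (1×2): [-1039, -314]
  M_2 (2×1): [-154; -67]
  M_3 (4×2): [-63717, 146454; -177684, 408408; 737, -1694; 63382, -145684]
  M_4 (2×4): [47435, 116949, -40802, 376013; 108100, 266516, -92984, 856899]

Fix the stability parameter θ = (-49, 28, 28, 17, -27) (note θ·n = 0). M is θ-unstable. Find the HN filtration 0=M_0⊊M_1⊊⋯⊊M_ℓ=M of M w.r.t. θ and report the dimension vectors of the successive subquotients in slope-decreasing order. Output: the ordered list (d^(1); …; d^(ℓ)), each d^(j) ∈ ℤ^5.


Barcode: M ≅ I[1,1], I[1,3], I[3,5], I[4,4]^2, I[4,5]. HN layers by μ_θ (5 steps, strictly decreasing):
  μ^(1)=28; μ^(2)=17; μ^(3)=6; μ^(4)=-5; μ^(5)=-49

((0, 1, 1, 0, 0); (0, 0, 0, 2, 0); (0, 0, 1, 1, 1); (0, 0, 0, 1, 1); (2, 0, 0, 0, 0))


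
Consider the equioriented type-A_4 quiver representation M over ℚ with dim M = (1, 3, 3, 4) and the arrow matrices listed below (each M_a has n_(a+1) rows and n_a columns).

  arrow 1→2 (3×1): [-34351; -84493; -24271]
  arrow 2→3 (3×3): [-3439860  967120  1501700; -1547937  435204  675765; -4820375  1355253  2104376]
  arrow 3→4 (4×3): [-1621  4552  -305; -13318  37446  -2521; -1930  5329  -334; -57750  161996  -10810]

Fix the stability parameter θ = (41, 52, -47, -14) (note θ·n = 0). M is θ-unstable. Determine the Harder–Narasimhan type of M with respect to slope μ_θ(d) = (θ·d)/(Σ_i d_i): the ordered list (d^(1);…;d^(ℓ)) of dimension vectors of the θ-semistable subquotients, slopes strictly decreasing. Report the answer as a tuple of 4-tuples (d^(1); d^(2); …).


Via rank(M_{q-1}∘⋯∘M_p): M ≅ I[1,2], I[2,4]^2, I[3,4], I[4,4].
μ_θ-semistable layers: μ^(1)=52; μ^(2)=41; μ^(3)=-3; μ^(4)=-14; μ^(5)=-47

((0, 1, 0, 0); (1, 0, 0, 0); (0, 2, 2, 2); (0, 0, 0, 2); (0, 0, 1, 0))


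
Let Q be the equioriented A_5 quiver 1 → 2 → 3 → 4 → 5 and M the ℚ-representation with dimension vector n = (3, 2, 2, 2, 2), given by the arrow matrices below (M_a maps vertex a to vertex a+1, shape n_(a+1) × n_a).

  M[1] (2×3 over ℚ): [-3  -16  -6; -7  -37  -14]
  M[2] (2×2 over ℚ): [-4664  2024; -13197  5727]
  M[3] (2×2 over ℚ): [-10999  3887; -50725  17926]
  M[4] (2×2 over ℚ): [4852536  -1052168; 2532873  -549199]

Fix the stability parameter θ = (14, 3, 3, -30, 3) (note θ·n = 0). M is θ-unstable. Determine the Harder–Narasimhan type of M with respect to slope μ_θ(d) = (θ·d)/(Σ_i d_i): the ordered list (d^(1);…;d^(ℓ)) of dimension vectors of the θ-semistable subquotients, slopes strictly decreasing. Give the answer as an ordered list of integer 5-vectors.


Interval decomposition of M: I[1,1], I[1,2], I[1,5], I[3,4], I[5,5].
HN type (ℓ=5): μ^(1)=14; μ^(2)=17/2; μ^(3)=3; μ^(4)=-5/2; μ^(5)=-27/2

((1, 0, 0, 0, 0); (1, 1, 0, 0, 0); (0, 0, 0, 0, 2); (1, 1, 1, 1, 0); (0, 0, 1, 1, 0))


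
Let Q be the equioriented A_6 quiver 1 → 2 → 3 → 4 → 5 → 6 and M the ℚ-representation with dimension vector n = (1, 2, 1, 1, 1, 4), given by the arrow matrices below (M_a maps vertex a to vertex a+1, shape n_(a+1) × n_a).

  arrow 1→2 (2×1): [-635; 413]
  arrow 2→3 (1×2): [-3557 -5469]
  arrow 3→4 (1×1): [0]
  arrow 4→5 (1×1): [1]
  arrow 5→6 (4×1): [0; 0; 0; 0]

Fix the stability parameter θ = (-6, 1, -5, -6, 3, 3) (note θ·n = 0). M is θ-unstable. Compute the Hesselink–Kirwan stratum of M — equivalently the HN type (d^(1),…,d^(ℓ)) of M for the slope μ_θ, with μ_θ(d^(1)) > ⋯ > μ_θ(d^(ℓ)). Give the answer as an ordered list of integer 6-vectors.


Interval decomposition of M: I[1,3], I[2,2], I[4,5], I[6,6]^4.
HN type (ℓ=4): μ^(1)=3; μ^(2)=1; μ^(3)=-2; μ^(4)=-6

((0, 0, 0, 0, 1, 4); (0, 1, 0, 0, 0, 0); (0, 1, 1, 0, 0, 0); (1, 0, 0, 1, 0, 0))


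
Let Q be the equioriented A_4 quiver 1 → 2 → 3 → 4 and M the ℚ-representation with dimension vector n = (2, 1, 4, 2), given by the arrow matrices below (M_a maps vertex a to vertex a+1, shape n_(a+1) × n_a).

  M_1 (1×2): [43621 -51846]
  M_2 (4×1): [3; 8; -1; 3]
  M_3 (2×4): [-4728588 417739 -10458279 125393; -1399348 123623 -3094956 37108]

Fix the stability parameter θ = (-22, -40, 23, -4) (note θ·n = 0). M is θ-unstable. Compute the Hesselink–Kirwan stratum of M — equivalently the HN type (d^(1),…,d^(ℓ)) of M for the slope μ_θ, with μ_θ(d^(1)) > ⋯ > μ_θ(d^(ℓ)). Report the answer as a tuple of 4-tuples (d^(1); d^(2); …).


Via rank(M_{q-1}∘⋯∘M_p): M ≅ I[1,1], I[1,4], I[3,3]^2, I[3,4].
μ_θ-semistable layers: μ^(1)=23; μ^(2)=19/2; μ^(3)=-22; μ^(4)=-31

((0, 0, 2, 0); (0, 0, 2, 2); (1, 0, 0, 0); (1, 1, 0, 0))


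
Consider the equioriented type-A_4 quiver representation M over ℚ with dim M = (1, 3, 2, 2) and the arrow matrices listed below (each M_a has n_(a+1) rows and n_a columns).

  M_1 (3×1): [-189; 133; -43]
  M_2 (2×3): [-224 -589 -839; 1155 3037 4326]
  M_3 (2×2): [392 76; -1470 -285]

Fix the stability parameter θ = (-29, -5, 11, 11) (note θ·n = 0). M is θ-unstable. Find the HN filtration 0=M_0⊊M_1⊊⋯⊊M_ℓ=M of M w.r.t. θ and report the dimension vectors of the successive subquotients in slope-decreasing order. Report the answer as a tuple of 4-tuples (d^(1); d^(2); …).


Interval decomposition of M: I[1,3], I[2,2], I[2,4], I[4,4].
HN type (ℓ=3): μ^(1)=11; μ^(2)=-5; μ^(3)=-29

((0, 0, 2, 2); (0, 3, 0, 0); (1, 0, 0, 0))


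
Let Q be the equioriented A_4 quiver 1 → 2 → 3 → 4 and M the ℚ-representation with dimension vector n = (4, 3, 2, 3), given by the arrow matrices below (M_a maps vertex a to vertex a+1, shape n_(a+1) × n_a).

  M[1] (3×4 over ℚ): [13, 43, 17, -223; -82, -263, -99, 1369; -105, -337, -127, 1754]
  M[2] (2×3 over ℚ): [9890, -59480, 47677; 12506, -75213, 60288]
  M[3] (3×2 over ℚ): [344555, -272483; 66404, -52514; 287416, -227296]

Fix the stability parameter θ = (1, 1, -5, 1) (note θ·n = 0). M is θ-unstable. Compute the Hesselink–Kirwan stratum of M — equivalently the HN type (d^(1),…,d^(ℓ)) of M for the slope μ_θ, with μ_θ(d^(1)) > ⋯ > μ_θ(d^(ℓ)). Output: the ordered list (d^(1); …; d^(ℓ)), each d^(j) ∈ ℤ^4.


Interval decomposition of M: I[1,1], I[1,2], I[1,4]^2, I[4,4].
HN type (ℓ=2): μ^(1)=1; μ^(2)=-1

((2, 1, 0, 3); (2, 2, 2, 0))


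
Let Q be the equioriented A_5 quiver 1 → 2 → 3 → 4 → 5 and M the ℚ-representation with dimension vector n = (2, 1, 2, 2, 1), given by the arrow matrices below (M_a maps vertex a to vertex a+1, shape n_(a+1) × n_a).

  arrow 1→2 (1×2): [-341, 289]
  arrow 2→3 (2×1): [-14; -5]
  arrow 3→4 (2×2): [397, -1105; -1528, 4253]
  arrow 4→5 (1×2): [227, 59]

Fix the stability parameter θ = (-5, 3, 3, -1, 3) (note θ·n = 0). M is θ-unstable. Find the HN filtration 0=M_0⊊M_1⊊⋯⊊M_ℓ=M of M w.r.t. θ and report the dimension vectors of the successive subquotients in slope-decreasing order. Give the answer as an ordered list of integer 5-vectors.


Barcode: M ≅ I[1,1], I[1,5], I[3,4]. HN layers by μ_θ (4 steps, strictly decreasing):
  μ^(1)=3; μ^(2)=5/3; μ^(3)=1; μ^(4)=-5

((0, 0, 0, 0, 1); (0, 1, 1, 1, 0); (0, 0, 1, 1, 0); (2, 0, 0, 0, 0))


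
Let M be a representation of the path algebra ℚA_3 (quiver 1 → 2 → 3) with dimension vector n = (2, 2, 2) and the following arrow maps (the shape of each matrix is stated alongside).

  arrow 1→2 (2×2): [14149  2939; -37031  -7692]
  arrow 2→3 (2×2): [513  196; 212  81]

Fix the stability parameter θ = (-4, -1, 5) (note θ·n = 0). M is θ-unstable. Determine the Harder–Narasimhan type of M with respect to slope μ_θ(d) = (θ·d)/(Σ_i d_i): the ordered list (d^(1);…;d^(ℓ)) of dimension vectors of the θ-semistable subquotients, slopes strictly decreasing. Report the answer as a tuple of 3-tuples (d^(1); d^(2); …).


Via rank(M_{q-1}∘⋯∘M_p): M ≅ I[1,3]^2.
μ_θ-semistable layers: μ^(1)=5; μ^(2)=-1; μ^(3)=-4

((0, 0, 2); (0, 2, 0); (2, 0, 0))


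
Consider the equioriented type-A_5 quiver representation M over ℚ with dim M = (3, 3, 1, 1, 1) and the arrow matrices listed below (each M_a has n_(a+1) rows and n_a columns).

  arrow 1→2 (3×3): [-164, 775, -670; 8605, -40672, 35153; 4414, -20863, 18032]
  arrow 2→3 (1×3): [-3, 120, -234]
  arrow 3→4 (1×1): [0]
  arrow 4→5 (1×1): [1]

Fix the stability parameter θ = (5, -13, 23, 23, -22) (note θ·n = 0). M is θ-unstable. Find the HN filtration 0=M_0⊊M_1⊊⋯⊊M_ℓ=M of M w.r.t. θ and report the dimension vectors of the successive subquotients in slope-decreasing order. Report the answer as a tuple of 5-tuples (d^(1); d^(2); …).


Interval decomposition of M: I[1,1], I[1,2], I[1,3], I[2,2], I[4,5].
HN type (ℓ=5): μ^(1)=23; μ^(2)=5; μ^(3)=1/2; μ^(4)=-4; μ^(5)=-13

((0, 0, 1, 0, 0); (1, 0, 0, 0, 0); (0, 0, 0, 1, 1); (2, 2, 0, 0, 0); (0, 1, 0, 0, 0))


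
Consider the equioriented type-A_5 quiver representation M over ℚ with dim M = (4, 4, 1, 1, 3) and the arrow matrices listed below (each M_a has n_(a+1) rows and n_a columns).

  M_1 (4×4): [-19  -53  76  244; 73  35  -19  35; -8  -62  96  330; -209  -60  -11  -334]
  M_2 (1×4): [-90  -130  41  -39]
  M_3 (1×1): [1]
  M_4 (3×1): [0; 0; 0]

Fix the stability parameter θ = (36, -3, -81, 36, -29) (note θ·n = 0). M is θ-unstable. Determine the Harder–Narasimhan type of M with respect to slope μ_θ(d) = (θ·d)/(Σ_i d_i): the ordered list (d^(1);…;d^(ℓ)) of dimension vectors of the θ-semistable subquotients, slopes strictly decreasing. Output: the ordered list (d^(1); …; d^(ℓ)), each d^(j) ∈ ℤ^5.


Barcode: M ≅ I[1,2]^3, I[1,4], I[5,5]^3. HN layers by μ_θ (4 steps, strictly decreasing):
  μ^(1)=36; μ^(2)=33/2; μ^(3)=-16; μ^(4)=-29

((0, 0, 0, 1, 0); (3, 3, 0, 0, 0); (1, 1, 1, 0, 0); (0, 0, 0, 0, 3))


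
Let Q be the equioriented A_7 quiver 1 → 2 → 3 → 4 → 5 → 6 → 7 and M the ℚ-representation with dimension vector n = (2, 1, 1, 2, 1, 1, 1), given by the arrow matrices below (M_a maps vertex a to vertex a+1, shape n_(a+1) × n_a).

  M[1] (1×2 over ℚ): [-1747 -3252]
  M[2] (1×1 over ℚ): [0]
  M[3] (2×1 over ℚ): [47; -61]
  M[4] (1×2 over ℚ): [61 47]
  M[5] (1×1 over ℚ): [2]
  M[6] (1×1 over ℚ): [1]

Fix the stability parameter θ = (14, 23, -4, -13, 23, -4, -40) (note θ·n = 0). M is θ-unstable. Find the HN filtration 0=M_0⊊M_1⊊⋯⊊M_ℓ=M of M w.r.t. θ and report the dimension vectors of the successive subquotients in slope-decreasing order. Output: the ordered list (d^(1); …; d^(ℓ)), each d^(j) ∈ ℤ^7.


Via rank(M_{q-1}∘⋯∘M_p): M ≅ I[1,1], I[1,2], I[3,4], I[4,7].
μ_θ-semistable layers: μ^(1)=23; μ^(2)=14; μ^(3)=-7; μ^(4)=-17/2; μ^(5)=-13

((0, 1, 0, 0, 0, 0, 0); (2, 0, 0, 0, 0, 0, 0); (0, 0, 0, 0, 1, 1, 1); (0, 0, 1, 1, 0, 0, 0); (0, 0, 0, 1, 0, 0, 0))


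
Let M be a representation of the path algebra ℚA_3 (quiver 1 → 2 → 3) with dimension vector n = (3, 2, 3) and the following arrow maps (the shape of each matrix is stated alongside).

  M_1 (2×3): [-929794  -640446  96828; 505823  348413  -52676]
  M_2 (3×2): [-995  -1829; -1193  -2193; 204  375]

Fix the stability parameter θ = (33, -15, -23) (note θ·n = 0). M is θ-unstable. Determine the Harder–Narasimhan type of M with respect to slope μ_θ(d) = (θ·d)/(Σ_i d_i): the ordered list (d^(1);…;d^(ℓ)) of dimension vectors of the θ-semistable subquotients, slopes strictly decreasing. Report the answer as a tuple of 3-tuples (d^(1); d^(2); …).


Via rank(M_{q-1}∘⋯∘M_p): M ≅ I[1,1], I[1,3]^2, I[3,3].
μ_θ-semistable layers: μ^(1)=33; μ^(2)=-5/3; μ^(3)=-23

((1, 0, 0); (2, 2, 2); (0, 0, 1))


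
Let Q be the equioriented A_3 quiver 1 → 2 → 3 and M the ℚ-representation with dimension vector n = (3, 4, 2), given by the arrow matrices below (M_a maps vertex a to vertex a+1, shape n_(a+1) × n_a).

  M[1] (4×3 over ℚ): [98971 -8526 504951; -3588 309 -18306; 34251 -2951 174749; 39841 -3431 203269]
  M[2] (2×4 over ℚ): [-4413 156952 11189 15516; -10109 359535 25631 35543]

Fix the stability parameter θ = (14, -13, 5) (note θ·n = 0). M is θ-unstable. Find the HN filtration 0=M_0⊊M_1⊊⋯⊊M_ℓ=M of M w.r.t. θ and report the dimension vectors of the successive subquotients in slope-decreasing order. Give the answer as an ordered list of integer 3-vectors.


Via rank(M_{q-1}∘⋯∘M_p): M ≅ I[1,2], I[1,3]^2, I[2,2].
μ_θ-semistable layers: μ^(1)=5; μ^(2)=1/2; μ^(3)=-13

((0, 0, 2); (3, 3, 0); (0, 1, 0))


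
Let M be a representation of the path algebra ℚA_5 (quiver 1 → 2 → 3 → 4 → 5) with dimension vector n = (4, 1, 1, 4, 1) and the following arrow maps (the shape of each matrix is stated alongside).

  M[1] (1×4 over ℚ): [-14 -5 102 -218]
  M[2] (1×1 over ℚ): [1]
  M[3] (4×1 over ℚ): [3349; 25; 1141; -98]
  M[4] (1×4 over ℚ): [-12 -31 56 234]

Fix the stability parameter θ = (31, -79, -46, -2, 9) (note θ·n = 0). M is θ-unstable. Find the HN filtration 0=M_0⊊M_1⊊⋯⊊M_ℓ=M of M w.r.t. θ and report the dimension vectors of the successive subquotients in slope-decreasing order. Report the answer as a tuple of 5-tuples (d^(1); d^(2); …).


Barcode: M ≅ I[1,1]^3, I[1,5], I[4,4]^3. HN layers by μ_θ (4 steps, strictly decreasing):
  μ^(1)=31; μ^(2)=9; μ^(3)=-2; μ^(4)=-94/3

((3, 0, 0, 0, 0); (0, 0, 0, 0, 1); (0, 0, 0, 4, 0); (1, 1, 1, 0, 0))


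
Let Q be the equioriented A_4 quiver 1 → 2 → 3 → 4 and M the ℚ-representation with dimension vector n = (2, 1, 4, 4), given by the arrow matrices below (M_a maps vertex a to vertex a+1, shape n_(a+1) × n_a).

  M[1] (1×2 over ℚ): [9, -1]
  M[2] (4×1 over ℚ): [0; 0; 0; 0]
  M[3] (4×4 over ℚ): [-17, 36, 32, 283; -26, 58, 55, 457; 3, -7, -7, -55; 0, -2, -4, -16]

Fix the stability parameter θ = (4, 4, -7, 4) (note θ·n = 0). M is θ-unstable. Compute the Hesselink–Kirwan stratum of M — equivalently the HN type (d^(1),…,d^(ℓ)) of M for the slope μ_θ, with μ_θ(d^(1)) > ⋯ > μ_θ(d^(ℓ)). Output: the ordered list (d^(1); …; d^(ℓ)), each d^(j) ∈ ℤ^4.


Barcode: M ≅ I[1,1], I[1,2], I[3,4]^4. HN layers by μ_θ (2 steps, strictly decreasing):
  μ^(1)=4; μ^(2)=-7

((2, 1, 0, 4); (0, 0, 4, 0))


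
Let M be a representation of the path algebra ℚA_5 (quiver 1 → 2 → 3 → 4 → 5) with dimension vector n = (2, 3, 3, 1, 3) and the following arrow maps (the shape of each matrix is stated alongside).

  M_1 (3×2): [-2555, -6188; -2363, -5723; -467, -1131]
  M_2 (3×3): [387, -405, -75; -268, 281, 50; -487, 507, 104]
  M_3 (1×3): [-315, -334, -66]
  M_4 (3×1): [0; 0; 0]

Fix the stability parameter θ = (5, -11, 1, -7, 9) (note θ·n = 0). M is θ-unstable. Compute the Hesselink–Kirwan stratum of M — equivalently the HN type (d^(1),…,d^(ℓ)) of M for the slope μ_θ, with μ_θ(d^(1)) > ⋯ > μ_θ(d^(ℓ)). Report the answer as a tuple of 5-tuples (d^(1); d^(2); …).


Interval decomposition of M: I[1,3], I[1,4], I[2,3], I[5,5]^3.
HN type (ℓ=4): μ^(1)=9; μ^(2)=1; μ^(3)=-3; μ^(4)=-11

((0, 0, 0, 0, 3); (0, 0, 2, 0, 0); (2, 2, 1, 1, 0); (0, 1, 0, 0, 0))


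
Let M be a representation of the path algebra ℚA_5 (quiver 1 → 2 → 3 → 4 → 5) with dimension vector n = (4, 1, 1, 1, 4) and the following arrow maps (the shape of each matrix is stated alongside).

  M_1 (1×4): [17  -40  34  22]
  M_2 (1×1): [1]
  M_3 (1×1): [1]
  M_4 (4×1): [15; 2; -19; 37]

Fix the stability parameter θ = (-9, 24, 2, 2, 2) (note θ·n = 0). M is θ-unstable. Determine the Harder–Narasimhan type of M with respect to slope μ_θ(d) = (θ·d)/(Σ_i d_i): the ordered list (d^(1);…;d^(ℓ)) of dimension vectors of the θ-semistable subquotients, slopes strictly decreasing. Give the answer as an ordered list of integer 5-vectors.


Via rank(M_{q-1}∘⋯∘M_p): M ≅ I[1,1]^3, I[1,5], I[5,5]^3.
μ_θ-semistable layers: μ^(1)=15/2; μ^(2)=2; μ^(3)=-9

((0, 1, 1, 1, 1); (0, 0, 0, 0, 3); (4, 0, 0, 0, 0))


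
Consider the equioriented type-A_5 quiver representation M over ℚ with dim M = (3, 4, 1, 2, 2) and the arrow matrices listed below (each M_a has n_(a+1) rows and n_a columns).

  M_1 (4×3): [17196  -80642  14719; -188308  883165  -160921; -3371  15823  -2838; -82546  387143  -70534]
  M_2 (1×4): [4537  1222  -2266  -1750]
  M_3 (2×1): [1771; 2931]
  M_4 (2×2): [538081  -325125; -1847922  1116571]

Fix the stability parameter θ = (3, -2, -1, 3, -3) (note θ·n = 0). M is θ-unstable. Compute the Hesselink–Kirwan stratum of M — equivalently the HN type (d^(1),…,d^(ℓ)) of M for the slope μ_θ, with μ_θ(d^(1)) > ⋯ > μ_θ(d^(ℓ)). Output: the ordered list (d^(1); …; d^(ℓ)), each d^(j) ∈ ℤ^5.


Interval decomposition of M: I[1,2]^2, I[1,5], I[2,2], I[4,5].
HN type (ℓ=3): μ^(1)=1/2; μ^(2)=0; μ^(3)=-2

((2, 2, 0, 0, 0); (1, 1, 1, 2, 2); (0, 1, 0, 0, 0))


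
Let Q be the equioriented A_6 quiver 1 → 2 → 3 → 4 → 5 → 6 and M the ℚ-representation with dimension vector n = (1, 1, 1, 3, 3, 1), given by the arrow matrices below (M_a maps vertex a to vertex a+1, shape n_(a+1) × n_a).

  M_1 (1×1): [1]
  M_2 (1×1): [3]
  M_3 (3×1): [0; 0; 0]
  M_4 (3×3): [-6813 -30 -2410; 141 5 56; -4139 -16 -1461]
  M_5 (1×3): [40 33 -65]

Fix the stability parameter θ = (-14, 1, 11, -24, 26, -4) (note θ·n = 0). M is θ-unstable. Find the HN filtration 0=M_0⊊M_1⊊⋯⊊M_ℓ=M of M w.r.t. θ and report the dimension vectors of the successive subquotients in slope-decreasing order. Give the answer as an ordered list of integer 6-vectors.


Barcode: M ≅ I[1,3], I[4,5]^2, I[4,6]. HN layers by μ_θ (5 steps, strictly decreasing):
  μ^(1)=26; μ^(2)=11; μ^(3)=1; μ^(4)=-14; μ^(5)=-24

((0, 0, 0, 0, 2, 0); (0, 0, 1, 0, 1, 1); (0, 1, 0, 0, 0, 0); (1, 0, 0, 0, 0, 0); (0, 0, 0, 3, 0, 0))


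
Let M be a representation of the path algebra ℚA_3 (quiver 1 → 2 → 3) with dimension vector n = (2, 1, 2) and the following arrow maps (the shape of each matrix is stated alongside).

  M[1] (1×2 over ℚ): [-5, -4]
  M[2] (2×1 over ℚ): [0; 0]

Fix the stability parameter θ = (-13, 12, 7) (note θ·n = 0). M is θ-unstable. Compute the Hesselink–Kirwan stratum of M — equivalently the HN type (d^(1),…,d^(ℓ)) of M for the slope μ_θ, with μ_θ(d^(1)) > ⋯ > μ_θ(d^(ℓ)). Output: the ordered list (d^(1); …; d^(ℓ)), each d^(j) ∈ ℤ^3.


Via rank(M_{q-1}∘⋯∘M_p): M ≅ I[1,1], I[1,2], I[3,3]^2.
μ_θ-semistable layers: μ^(1)=12; μ^(2)=7; μ^(3)=-13

((0, 1, 0); (0, 0, 2); (2, 0, 0))


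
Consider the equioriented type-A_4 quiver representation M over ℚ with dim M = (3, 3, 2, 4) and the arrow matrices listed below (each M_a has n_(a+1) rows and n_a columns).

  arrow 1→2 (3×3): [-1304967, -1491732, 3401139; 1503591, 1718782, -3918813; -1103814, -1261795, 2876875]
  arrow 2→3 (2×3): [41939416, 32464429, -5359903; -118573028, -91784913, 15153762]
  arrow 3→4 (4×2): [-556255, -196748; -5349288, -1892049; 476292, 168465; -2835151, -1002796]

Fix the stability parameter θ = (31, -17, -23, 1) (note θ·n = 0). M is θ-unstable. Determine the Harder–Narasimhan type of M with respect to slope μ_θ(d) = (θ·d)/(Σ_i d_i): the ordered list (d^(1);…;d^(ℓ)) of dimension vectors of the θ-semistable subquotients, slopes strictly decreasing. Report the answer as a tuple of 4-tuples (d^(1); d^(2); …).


Barcode: M ≅ I[1,2], I[1,4]^2, I[4,4]^2. HN layers by μ_θ (3 steps, strictly decreasing):
  μ^(1)=7; μ^(2)=1; μ^(3)=-3

((1, 1, 0, 0); (0, 0, 0, 4); (2, 2, 2, 0))


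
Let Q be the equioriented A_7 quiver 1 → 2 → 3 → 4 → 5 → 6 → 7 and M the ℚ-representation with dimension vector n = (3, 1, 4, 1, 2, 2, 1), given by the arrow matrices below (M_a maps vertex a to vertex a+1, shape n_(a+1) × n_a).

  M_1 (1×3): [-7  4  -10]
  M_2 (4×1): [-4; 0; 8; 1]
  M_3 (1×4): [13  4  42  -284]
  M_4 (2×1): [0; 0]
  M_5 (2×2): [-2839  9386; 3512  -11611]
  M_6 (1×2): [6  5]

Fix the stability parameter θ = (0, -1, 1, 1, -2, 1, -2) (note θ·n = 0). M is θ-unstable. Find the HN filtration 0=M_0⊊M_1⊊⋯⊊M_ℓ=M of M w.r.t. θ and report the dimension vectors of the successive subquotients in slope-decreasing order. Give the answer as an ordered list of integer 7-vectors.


Via rank(M_{q-1}∘⋯∘M_p): M ≅ I[1,1]^2, I[1,3], I[3,3]^2, I[3,4], I[5,6], I[5,7].
μ_θ-semistable layers: μ^(1)=1; μ^(2)=0; μ^(3)=-1/2; μ^(4)=-2

((0, 0, 4, 1, 0, 1, 0); (2, 0, 0, 0, 0, 0, 0); (1, 1, 0, 0, 0, 1, 1); (0, 0, 0, 0, 2, 0, 0))


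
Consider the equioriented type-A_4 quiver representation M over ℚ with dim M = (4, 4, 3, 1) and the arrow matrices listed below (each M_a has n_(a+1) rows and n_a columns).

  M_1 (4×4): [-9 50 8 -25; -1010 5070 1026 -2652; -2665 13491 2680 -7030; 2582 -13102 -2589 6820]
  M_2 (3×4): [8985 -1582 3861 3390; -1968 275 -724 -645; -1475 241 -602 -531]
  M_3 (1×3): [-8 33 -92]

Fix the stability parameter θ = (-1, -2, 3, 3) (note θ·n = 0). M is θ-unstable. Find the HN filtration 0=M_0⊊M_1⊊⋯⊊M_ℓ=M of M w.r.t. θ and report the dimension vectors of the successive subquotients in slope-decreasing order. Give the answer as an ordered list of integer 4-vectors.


Via rank(M_{q-1}∘⋯∘M_p): M ≅ I[1,1], I[1,3]^2, I[1,4], I[2,2].
μ_θ-semistable layers: μ^(1)=3; μ^(2)=-1; μ^(3)=-3/2; μ^(4)=-2

((0, 0, 3, 1); (1, 0, 0, 0); (3, 3, 0, 0); (0, 1, 0, 0))


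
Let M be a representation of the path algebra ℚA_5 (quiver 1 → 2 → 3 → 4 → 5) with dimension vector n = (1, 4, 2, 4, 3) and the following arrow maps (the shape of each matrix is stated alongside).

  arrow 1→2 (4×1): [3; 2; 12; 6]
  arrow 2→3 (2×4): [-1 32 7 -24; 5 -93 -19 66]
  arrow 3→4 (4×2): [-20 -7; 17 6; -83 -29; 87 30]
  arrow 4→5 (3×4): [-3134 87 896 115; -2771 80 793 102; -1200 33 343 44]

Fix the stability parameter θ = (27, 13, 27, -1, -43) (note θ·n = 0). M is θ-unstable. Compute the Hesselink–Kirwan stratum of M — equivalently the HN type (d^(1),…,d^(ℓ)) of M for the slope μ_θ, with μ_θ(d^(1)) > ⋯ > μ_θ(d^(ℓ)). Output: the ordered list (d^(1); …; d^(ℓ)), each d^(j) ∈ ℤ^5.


Via rank(M_{q-1}∘⋯∘M_p): M ≅ I[1,5], I[2,2]^2, I[2,5], I[4,4], I[4,5].
μ_θ-semistable layers: μ^(1)=13; μ^(2)=23/5; μ^(3)=-1; μ^(4)=-22

((0, 2, 0, 0, 0); (1, 1, 1, 1, 1); (0, 1, 1, 2, 1); (0, 0, 0, 1, 1))


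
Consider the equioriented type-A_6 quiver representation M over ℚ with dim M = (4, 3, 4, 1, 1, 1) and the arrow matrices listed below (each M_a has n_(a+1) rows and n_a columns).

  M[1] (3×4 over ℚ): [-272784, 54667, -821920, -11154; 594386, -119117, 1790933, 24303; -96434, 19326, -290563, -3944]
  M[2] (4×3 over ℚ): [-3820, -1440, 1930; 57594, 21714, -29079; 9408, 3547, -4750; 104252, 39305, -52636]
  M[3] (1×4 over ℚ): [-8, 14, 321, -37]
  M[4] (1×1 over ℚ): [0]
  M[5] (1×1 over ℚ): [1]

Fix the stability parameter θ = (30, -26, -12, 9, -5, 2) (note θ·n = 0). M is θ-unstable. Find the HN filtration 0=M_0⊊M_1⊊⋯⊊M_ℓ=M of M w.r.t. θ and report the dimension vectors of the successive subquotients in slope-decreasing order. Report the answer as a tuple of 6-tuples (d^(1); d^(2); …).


Via rank(M_{q-1}∘⋯∘M_p): M ≅ I[1,1], I[1,2], I[1,3], I[1,4], I[3,3]^2, I[5,6].
μ_θ-semistable layers: μ^(1)=30; μ^(2)=9; μ^(3)=2; μ^(4)=-8/3; μ^(5)=-5; μ^(6)=-12

((1, 0, 0, 0, 0, 0); (0, 0, 0, 1, 0, 0); (1, 1, 0, 0, 0, 1); (2, 2, 2, 0, 0, 0); (0, 0, 0, 0, 1, 0); (0, 0, 2, 0, 0, 0))


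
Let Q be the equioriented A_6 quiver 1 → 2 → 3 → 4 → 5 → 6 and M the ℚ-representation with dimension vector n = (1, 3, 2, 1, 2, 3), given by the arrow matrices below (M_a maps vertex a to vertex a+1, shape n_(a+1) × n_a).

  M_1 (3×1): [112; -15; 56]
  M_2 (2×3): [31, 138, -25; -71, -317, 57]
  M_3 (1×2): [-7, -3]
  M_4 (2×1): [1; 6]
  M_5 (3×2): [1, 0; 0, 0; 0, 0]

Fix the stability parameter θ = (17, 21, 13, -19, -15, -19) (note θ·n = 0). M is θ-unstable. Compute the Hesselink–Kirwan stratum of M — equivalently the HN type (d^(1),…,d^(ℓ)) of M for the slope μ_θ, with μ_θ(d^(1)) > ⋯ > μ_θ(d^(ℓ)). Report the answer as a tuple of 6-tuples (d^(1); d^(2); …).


Interval decomposition of M: I[1,6], I[2,2], I[2,3], I[5,5], I[6,6]^2.
HN type (ℓ=5): μ^(1)=21; μ^(2)=17; μ^(3)=-1/3; μ^(4)=-15; μ^(5)=-19

((0, 1, 0, 0, 0, 0); (0, 1, 1, 0, 0, 0); (1, 1, 1, 1, 1, 1); (0, 0, 0, 0, 1, 0); (0, 0, 0, 0, 0, 2))


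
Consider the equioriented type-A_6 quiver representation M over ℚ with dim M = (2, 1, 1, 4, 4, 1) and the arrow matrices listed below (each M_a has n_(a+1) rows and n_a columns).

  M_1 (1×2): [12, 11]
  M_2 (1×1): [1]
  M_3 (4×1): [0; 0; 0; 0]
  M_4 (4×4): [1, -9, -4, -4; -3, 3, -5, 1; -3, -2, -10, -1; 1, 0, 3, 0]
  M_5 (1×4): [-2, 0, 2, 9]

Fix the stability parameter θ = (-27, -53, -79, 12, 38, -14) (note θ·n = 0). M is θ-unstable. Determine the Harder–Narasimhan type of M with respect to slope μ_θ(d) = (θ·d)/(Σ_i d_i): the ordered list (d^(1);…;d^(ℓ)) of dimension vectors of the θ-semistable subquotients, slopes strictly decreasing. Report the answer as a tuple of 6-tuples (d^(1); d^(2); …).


Barcode: M ≅ I[1,1], I[1,3], I[4,4], I[4,5]^2, I[4,6], I[5,5]. HN layers by μ_θ (4 steps, strictly decreasing):
  μ^(1)=38; μ^(2)=12; μ^(3)=-27; μ^(4)=-53

((0, 0, 0, 0, 3, 0); (0, 0, 0, 4, 1, 1); (1, 0, 0, 0, 0, 0); (1, 1, 1, 0, 0, 0))


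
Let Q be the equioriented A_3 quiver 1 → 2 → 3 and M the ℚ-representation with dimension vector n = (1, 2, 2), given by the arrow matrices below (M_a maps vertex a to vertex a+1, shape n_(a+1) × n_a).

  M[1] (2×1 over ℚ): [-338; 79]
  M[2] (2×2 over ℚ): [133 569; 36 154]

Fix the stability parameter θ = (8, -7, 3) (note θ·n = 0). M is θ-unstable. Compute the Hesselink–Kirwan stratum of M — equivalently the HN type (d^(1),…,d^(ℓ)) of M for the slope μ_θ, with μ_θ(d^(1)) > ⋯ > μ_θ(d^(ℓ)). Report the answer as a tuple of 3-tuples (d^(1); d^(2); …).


Interval decomposition of M: I[1,3], I[2,3].
HN type (ℓ=3): μ^(1)=3; μ^(2)=1/2; μ^(3)=-7

((0, 0, 2); (1, 1, 0); (0, 1, 0))


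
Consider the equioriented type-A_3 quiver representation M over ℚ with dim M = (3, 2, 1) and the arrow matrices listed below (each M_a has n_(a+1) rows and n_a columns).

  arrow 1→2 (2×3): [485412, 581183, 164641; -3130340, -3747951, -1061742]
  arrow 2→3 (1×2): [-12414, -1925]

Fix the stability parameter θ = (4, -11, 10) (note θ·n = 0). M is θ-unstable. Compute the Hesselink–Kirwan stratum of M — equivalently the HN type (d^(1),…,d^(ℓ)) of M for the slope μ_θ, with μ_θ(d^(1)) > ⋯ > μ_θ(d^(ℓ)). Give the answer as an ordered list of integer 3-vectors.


Barcode: M ≅ I[1,1], I[1,2], I[1,3]. HN layers by μ_θ (3 steps, strictly decreasing):
  μ^(1)=10; μ^(2)=4; μ^(3)=-7/2

((0, 0, 1); (1, 0, 0); (2, 2, 0))


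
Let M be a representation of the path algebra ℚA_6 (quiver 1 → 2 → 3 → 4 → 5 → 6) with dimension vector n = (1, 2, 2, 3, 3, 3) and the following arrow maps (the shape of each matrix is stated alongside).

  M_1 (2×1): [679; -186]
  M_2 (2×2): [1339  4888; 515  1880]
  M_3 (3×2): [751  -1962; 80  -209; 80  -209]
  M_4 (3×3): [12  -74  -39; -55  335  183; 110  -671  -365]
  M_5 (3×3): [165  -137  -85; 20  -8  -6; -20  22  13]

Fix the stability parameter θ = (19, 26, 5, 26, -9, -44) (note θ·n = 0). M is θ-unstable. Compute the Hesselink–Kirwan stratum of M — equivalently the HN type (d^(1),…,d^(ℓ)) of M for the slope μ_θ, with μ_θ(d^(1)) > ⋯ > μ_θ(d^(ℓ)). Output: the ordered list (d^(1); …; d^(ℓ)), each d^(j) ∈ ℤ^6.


Via rank(M_{q-1}∘⋯∘M_p): M ≅ I[1,5], I[2,2], I[3,6], I[4,6], I[6,6].
μ_θ-semistable layers: μ^(1)=26; μ^(2)=67/5; μ^(3)=-11/2; μ^(4)=-9; μ^(5)=-44

((0, 1, 0, 0, 0, 0); (1, 1, 1, 1, 1, 0); (0, 0, 1, 1, 1, 1); (0, 0, 0, 1, 1, 1); (0, 0, 0, 0, 0, 1))


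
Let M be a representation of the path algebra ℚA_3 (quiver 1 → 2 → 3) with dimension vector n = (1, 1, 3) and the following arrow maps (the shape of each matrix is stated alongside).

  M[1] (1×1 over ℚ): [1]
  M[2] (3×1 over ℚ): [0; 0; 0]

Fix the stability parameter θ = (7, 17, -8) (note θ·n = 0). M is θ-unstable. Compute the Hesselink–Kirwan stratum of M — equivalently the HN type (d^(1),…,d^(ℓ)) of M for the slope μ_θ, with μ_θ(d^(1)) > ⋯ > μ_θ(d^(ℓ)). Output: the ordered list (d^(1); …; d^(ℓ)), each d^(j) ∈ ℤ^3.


Interval decomposition of M: I[1,2], I[3,3]^3.
HN type (ℓ=3): μ^(1)=17; μ^(2)=7; μ^(3)=-8

((0, 1, 0); (1, 0, 0); (0, 0, 3))


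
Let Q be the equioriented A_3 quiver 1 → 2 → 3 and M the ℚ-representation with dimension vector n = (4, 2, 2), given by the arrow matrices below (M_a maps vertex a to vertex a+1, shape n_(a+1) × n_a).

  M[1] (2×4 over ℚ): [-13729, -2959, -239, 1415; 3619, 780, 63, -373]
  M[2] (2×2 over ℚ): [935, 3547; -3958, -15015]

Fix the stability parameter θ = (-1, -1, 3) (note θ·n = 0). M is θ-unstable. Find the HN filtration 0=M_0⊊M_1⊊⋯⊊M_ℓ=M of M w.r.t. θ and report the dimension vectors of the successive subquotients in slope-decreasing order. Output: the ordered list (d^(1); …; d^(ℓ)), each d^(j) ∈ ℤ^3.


Interval decomposition of M: I[1,1]^2, I[1,3]^2.
HN type (ℓ=2): μ^(1)=3; μ^(2)=-1

((0, 0, 2); (4, 2, 0))


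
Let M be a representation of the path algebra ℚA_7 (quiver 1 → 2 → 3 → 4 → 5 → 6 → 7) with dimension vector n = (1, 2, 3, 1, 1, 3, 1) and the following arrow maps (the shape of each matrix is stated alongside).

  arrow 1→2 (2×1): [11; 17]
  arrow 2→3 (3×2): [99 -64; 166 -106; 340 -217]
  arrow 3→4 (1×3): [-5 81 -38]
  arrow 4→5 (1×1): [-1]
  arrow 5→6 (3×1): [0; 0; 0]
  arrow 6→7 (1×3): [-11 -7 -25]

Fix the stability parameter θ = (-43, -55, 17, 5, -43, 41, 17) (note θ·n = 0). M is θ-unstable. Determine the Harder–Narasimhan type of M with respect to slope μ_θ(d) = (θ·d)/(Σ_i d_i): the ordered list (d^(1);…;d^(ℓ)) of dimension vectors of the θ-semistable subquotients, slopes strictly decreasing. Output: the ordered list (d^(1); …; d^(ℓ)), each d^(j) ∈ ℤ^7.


Barcode: M ≅ I[1,5], I[2,3], I[3,3], I[6,6]^2, I[6,7]. HN layers by μ_θ (6 steps, strictly decreasing):
  μ^(1)=41; μ^(2)=29; μ^(3)=17; μ^(4)=-7; μ^(5)=-49; μ^(6)=-55

((0, 0, 0, 0, 0, 2, 0); (0, 0, 0, 0, 0, 1, 1); (0, 0, 2, 0, 0, 0, 0); (0, 0, 1, 1, 1, 0, 0); (1, 1, 0, 0, 0, 0, 0); (0, 1, 0, 0, 0, 0, 0))


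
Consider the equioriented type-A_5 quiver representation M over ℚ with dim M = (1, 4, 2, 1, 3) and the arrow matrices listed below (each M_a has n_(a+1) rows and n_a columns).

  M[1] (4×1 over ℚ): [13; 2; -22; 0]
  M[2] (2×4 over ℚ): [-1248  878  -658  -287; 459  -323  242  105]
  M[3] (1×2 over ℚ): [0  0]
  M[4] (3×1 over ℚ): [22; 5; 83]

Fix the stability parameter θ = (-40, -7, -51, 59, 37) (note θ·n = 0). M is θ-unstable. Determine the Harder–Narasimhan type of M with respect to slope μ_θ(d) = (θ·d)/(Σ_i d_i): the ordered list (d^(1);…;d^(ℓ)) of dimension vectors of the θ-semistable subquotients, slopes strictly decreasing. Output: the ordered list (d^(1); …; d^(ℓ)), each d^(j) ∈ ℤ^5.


Via rank(M_{q-1}∘⋯∘M_p): M ≅ I[1,3], I[2,2]^2, I[2,3], I[4,5], I[5,5]^2.
μ_θ-semistable layers: μ^(1)=48; μ^(2)=37; μ^(3)=-7; μ^(4)=-29; μ^(5)=-40

((0, 0, 0, 1, 1); (0, 0, 0, 0, 2); (0, 2, 0, 0, 0); (0, 2, 2, 0, 0); (1, 0, 0, 0, 0))


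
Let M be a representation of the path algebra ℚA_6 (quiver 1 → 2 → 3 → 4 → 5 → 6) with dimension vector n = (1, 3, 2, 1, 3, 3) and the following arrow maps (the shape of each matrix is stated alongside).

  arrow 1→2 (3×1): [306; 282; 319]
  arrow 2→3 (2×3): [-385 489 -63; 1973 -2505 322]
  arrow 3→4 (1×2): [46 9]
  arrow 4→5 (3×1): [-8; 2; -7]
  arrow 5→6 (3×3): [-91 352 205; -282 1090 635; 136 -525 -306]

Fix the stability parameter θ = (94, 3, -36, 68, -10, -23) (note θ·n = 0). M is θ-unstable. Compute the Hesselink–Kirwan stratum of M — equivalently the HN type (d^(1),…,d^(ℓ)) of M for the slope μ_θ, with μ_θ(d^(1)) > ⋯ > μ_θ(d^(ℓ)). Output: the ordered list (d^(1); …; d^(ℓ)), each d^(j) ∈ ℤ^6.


Via rank(M_{q-1}∘⋯∘M_p): M ≅ I[1,3], I[2,2], I[2,6], I[5,6]^2.
μ_θ-semistable layers: μ^(1)=61/3; μ^(2)=35/3; μ^(3)=3; μ^(4)=-33/2

((1, 1, 1, 0, 0, 0); (0, 0, 0, 1, 1, 1); (0, 1, 0, 0, 0, 0); (0, 1, 1, 0, 2, 2))


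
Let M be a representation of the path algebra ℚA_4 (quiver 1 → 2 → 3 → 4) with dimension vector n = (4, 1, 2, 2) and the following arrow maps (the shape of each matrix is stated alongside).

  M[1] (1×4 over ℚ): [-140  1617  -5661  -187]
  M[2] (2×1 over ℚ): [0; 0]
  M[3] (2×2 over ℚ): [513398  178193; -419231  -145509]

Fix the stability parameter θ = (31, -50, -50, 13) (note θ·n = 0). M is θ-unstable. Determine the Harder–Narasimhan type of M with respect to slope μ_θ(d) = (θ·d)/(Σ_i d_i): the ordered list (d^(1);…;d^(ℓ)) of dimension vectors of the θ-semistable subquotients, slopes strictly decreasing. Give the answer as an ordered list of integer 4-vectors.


Via rank(M_{q-1}∘⋯∘M_p): M ≅ I[1,1]^3, I[1,2], I[3,4]^2.
μ_θ-semistable layers: μ^(1)=31; μ^(2)=13; μ^(3)=-19/2; μ^(4)=-50

((3, 0, 0, 0); (0, 0, 0, 2); (1, 1, 0, 0); (0, 0, 2, 0))


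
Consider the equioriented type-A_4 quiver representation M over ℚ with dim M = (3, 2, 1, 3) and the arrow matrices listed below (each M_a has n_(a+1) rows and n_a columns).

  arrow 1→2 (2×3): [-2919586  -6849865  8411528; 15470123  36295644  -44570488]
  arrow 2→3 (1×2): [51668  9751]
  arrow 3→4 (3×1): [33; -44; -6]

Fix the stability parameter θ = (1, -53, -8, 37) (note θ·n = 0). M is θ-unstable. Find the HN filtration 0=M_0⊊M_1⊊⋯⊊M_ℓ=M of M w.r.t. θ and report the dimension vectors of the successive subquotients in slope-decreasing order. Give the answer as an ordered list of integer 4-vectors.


Interval decomposition of M: I[1,1], I[1,2], I[1,4], I[4,4]^2.
HN type (ℓ=4): μ^(1)=37; μ^(2)=1; μ^(3)=-8; μ^(4)=-26

((0, 0, 0, 3); (1, 0, 0, 0); (0, 0, 1, 0); (2, 2, 0, 0))
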